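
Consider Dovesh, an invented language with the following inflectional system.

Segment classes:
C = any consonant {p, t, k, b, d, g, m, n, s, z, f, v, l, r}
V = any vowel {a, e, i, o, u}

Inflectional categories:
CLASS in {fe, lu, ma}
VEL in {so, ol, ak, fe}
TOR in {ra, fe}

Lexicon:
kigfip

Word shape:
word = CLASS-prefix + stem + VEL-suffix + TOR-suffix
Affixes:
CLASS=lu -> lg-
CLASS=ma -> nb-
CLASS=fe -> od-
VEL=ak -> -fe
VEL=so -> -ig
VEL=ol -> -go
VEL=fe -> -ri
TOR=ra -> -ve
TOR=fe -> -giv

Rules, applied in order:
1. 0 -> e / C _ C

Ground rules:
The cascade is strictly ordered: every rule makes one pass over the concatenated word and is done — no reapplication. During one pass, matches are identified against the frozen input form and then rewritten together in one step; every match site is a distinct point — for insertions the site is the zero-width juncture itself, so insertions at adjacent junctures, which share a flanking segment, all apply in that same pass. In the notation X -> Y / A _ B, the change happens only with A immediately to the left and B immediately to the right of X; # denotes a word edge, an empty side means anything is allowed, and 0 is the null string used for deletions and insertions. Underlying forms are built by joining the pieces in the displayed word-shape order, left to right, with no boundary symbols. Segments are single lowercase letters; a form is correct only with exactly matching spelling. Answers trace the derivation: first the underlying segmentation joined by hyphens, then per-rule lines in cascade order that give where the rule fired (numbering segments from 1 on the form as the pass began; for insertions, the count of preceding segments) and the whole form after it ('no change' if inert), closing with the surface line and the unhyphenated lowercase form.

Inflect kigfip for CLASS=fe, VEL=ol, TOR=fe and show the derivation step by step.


underlying: od-kigfip-go-giv
1. 0 -> e / C _ C: inserts after position(s) 2, 5, 8: odekigefipegogiv
surface: odekigefipegogiv


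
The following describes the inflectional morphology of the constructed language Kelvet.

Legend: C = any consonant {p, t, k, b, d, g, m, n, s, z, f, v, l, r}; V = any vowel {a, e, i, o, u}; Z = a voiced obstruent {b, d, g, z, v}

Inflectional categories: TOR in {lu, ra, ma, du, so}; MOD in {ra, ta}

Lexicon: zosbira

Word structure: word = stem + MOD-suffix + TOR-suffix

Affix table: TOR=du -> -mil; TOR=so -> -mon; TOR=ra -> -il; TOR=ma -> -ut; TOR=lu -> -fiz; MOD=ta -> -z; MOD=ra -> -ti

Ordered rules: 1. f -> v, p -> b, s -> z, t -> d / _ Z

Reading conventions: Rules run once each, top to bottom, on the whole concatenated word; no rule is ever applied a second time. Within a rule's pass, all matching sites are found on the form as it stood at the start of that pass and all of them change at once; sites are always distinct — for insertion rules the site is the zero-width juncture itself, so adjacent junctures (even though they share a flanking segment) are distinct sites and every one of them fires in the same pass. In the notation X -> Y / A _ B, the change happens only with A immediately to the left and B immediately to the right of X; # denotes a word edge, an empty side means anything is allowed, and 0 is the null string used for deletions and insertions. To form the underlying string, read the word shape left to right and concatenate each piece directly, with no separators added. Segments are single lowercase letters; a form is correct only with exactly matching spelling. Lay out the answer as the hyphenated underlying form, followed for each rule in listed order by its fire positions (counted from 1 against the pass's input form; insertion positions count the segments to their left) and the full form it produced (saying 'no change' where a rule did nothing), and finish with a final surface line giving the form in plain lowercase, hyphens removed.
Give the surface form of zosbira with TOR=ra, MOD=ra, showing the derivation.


underlying: zosbira-ti-il
1. f -> v, p -> b, s -> z, t -> d / _ Z: fires at position(s) 3: zozbiratiil
surface: zozbiratiil


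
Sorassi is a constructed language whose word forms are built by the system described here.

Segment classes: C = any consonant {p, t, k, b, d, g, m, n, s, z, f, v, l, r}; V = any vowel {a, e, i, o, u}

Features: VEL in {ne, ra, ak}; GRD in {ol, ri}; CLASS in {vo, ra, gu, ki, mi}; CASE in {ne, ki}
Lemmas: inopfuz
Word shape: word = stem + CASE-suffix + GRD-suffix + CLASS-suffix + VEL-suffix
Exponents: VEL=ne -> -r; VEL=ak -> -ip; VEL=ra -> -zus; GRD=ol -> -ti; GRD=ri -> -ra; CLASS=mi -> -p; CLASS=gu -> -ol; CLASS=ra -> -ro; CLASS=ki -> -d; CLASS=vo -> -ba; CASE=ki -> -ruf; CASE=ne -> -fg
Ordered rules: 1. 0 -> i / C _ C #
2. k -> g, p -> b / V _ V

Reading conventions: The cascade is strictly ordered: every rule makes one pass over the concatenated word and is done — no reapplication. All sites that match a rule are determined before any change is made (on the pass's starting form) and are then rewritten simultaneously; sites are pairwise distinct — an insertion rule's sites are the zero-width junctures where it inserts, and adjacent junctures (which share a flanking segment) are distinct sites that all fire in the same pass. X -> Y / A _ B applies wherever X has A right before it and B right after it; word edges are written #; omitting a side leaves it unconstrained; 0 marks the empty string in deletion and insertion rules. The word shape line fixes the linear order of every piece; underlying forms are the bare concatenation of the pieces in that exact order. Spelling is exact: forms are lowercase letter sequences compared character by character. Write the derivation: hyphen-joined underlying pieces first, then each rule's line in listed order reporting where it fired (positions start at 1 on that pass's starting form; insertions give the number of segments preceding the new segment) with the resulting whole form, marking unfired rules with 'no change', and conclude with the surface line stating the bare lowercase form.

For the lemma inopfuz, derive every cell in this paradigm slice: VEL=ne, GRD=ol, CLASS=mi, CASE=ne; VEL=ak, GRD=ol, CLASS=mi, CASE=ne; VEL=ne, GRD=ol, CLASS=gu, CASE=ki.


cell VEL=ne, GRD=ol, CLASS=mi, CASE=ne:
underlying: inopfuz-fg-ti-p-r
1. 0 -> i / C _ C #: inserts after position(s) 12: inopfuzfgtipir
2. k -> g, p -> b / V _ V: fires at position(s) 12: inopfuzfgtibir
surface: inopfuzfgtibir

cell VEL=ak, GRD=ol, CLASS=mi, CASE=ne:
underlying: inopfuz-fg-ti-p-ip
1. 0 -> i / C _ C #: no change
2. k -> g, p -> b / V _ V: fires at position(s) 12: inopfuzfgtibip
surface: inopfuzfgtibip

cell VEL=ne, GRD=ol, CLASS=gu, CASE=ki:
underlying: inopfuz-ruf-ti-ol-r
1. 0 -> i / C _ C #: inserts after position(s) 14: inopfuzruftiolir
2. k -> g, p -> b / V _ V: no change
surface: inopfuzruftiolir


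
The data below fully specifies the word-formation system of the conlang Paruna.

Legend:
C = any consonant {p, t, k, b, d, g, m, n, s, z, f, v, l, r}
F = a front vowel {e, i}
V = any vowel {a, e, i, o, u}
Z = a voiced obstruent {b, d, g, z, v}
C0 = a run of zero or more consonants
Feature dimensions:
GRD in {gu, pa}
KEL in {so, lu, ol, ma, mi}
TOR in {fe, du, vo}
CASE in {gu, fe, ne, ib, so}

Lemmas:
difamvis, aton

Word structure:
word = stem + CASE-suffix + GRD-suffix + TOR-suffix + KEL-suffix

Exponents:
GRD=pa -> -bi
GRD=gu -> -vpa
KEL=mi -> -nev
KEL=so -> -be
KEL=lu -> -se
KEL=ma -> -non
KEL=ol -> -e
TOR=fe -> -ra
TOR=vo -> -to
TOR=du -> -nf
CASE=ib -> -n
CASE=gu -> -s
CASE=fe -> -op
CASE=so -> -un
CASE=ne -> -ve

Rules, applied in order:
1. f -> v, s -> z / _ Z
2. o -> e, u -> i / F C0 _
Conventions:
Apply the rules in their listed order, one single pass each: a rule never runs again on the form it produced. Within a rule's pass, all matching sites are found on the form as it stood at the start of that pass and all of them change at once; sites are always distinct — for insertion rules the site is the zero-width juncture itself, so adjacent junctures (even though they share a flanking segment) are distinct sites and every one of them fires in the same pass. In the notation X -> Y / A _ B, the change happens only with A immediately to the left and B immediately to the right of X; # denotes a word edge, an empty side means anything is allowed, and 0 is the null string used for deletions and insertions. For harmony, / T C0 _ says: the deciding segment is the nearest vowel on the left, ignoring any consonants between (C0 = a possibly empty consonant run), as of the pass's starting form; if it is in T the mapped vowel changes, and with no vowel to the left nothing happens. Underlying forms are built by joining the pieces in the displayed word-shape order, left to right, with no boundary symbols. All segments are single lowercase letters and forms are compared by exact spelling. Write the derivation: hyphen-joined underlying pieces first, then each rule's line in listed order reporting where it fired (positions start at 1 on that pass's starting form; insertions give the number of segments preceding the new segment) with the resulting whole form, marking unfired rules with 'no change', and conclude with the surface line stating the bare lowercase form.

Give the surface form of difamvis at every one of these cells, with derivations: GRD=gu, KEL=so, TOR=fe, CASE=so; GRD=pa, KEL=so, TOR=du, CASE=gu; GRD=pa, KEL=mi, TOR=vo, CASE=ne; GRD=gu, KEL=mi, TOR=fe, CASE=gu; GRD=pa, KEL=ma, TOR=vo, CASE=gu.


cell GRD=gu, KEL=so, TOR=fe, CASE=so:
underlying: difamvis-un-vpa-ra-be
1. f -> v, s -> z / _ Z: no change
2. o -> e, u -> i / F C0 _: fires at position(s) 9: difamvisinvparabe
surface: difamvisinvparabe

cell GRD=pa, KEL=so, TOR=du, CASE=gu:
underlying: difamvis-s-bi-nf-be
1. f -> v, s -> z / _ Z: fires at position(s) 9, 13: difamviszbinvbe
2. o -> e, u -> i / F C0 _: no change
surface: difamviszbinvbe

cell GRD=pa, KEL=mi, TOR=vo, CASE=ne:
underlying: difamvis-ve-bi-to-nev
1. f -> v, s -> z / _ Z: fires at position(s) 8: difamvizvebitonev
2. o -> e, u -> i / F C0 _: fires at position(s) 14: difamvizvebitenev
surface: difamvizvebitenev

cell GRD=gu, KEL=mi, TOR=fe, CASE=gu:
underlying: difamvis-s-vpa-ra-nev
1. f -> v, s -> z / _ Z: fires at position(s) 9: difamviszvparanev
2. o -> e, u -> i / F C0 _: no change
surface: difamviszvparanev

cell GRD=pa, KEL=ma, TOR=vo, CASE=gu:
underlying: difamvis-s-bi-to-non
1. f -> v, s -> z / _ Z: fires at position(s) 9: difamviszbitonon
2. o -> e, u -> i / F C0 _: fires at position(s) 13: difamviszbitenon
surface: difamviszbitenon


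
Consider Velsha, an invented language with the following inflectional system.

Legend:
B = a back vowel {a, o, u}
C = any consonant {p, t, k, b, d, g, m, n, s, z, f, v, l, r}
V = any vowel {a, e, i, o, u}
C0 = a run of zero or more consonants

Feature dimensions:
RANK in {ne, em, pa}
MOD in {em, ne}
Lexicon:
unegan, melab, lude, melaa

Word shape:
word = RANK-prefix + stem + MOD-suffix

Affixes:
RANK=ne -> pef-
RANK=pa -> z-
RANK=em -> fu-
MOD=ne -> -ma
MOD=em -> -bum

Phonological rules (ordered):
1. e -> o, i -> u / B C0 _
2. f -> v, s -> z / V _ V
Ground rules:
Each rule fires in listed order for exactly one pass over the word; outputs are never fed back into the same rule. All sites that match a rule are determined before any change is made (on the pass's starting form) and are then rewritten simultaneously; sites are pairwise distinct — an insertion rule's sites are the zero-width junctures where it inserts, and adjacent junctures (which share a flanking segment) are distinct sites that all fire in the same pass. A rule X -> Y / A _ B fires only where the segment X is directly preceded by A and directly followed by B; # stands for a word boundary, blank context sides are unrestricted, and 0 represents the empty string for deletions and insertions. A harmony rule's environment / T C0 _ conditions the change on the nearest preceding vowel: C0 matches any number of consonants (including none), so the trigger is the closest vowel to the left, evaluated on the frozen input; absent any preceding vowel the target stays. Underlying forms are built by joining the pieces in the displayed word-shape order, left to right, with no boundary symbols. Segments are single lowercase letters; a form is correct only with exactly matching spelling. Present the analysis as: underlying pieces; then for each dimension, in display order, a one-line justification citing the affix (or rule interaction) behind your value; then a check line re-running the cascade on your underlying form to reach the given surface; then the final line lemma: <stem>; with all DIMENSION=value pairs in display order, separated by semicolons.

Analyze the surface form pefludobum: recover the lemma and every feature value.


underlying: pef-lude-bum
RANK=ne - signalled by the affix pef-
MOD=em - signalled by the affix -bum
check: pefludebum -> pefludobum -> pefludobum
lemma: lude; RANK=ne; MOD=em


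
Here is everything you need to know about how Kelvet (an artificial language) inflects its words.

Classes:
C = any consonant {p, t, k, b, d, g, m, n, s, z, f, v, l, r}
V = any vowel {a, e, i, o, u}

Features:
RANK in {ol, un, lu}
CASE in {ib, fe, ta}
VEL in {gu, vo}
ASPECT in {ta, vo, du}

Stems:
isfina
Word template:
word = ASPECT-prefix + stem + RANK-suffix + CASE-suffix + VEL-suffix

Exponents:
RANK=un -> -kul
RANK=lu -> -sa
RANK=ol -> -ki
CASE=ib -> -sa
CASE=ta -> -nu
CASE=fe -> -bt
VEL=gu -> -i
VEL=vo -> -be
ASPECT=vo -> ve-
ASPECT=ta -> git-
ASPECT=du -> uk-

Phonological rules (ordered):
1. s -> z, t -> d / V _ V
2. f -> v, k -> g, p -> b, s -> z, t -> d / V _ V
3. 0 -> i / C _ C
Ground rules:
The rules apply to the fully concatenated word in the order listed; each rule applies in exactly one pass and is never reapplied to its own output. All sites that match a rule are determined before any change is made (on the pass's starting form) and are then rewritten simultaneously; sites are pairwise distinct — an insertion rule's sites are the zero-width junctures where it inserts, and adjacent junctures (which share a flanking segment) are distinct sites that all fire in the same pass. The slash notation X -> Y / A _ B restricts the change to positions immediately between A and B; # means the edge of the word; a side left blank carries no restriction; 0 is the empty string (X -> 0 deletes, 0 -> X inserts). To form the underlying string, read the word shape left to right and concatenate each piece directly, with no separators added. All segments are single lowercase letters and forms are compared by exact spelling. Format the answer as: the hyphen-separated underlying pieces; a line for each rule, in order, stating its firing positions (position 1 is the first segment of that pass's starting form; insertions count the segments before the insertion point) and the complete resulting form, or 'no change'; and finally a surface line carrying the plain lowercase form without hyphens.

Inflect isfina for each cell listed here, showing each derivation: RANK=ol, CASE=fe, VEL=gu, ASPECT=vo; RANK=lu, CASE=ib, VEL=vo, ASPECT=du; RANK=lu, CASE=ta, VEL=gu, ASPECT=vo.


cell RANK=ol, CASE=fe, VEL=gu, ASPECT=vo:
underlying: ve-isfina-ki-bt-i
1. s -> z, t -> d / V _ V: no change
2. f -> v, k -> g, p -> b, s -> z, t -> d / V _ V: fires at position(s) 9: veisfinagibti
3. 0 -> i / C _ C: inserts after position(s) 4, 11: veisifinagibiti
surface: veisifinagibiti

cell RANK=lu, CASE=ib, VEL=vo, ASPECT=du:
underlying: uk-isfina-sa-sa-be
1. s -> z, t -> d / V _ V: fires at position(s) 9, 11: ukisfinazazabe
2. f -> v, k -> g, p -> b, s -> z, t -> d / V _ V: fires at position(s) 2: ugisfinazazabe
3. 0 -> i / C _ C: inserts after position(s) 4: ugisifinazazabe
surface: ugisifinazazabe

cell RANK=lu, CASE=ta, VEL=gu, ASPECT=vo:
underlying: ve-isfina-sa-nu-i
1. s -> z, t -> d / V _ V: fires at position(s) 9: veisfinazanui
2. f -> v, k -> g, p -> b, s -> z, t -> d / V _ V: no change
3. 0 -> i / C _ C: inserts after position(s) 4: veisifinazanui
surface: veisifinazanui


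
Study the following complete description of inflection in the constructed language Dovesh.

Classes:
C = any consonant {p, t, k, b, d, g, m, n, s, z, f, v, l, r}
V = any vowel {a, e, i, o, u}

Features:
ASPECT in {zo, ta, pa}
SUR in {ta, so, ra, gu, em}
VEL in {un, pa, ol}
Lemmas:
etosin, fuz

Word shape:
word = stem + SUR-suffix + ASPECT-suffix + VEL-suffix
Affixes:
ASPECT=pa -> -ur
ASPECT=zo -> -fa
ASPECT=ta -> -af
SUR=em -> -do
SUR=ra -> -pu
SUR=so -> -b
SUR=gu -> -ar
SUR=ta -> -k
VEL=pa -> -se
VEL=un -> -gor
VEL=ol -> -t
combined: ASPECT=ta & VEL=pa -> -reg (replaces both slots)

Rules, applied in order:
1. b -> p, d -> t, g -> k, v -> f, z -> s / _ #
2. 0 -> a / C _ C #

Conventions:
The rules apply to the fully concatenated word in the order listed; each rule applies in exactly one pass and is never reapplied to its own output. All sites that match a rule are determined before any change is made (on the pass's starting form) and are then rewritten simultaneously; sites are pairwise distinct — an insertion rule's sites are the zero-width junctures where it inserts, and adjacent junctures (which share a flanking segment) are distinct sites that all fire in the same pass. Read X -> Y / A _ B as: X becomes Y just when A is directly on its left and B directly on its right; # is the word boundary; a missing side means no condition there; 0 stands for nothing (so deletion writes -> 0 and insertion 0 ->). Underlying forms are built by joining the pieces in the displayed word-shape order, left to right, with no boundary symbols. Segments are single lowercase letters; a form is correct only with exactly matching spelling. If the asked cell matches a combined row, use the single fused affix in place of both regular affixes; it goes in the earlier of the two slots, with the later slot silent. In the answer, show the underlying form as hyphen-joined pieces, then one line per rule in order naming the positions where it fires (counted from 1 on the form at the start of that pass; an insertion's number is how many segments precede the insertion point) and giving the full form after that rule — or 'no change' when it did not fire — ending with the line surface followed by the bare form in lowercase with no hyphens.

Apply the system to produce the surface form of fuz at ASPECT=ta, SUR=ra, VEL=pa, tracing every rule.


underlying: fuz-pu-reg
1. b -> p, d -> t, g -> k, v -> f, z -> s / _ #: fires at position(s) 8: fuzpurek
2. 0 -> a / C _ C #: no change
surface: fuzpurek


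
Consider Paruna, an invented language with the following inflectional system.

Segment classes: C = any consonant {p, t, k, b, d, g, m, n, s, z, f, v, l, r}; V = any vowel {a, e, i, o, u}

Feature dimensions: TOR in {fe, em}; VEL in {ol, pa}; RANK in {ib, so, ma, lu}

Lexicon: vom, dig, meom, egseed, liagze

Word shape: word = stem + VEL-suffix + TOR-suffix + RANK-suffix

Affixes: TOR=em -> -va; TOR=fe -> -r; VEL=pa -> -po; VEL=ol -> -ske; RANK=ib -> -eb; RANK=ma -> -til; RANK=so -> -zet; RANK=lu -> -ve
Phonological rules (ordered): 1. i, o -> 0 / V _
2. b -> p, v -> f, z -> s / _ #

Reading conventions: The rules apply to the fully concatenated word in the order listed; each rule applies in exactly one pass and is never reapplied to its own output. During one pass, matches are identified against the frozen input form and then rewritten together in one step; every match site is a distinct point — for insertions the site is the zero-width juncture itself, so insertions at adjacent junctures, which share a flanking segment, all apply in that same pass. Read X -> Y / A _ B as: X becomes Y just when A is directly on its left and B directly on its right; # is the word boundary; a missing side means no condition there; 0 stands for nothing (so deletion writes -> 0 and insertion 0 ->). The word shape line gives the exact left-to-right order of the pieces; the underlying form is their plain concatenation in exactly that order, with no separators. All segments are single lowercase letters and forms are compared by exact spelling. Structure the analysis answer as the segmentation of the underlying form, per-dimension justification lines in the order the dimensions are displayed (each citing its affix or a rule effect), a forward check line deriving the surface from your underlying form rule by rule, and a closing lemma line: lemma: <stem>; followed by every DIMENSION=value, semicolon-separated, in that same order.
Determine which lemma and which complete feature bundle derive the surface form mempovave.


underlying: meom-po-va-ve
TOR=em - signalled by the affix -va
VEL=pa - signalled by the affix -po
RANK=lu - signalled by the affix -ve
check: meompovave -> mempovave -> mempovave
lemma: meom; TOR=em; VEL=pa; RANK=lu


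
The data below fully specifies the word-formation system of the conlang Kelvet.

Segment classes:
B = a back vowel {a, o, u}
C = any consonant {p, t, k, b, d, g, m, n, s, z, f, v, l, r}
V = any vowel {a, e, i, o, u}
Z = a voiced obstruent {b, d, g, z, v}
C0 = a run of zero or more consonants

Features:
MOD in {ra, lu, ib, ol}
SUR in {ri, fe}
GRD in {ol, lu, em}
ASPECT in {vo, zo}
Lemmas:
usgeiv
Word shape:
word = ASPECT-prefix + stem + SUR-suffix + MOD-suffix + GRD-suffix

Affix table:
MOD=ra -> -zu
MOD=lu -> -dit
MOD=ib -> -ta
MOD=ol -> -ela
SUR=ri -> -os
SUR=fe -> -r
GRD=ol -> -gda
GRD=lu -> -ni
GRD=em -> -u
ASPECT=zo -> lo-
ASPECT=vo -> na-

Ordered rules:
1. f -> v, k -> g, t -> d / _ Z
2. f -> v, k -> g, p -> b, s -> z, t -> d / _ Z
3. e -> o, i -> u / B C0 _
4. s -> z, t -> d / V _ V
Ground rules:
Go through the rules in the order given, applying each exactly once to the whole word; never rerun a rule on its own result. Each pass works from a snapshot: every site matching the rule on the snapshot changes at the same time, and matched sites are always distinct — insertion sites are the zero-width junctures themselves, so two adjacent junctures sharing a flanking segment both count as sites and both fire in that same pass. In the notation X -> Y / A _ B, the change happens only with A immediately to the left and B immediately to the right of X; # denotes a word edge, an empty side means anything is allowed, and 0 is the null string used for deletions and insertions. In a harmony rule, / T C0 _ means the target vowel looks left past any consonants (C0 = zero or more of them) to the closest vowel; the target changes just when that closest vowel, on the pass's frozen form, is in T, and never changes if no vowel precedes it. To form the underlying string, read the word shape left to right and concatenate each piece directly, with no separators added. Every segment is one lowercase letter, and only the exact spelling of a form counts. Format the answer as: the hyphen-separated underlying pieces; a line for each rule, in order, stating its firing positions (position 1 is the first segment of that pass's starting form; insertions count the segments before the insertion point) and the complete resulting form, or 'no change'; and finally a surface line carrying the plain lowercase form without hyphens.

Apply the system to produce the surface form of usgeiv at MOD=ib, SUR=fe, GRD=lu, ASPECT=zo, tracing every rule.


underlying: lo-usgeiv-r-ta-ni
1. f -> v, k -> g, t -> d / _ Z: no change
2. f -> v, k -> g, p -> b, s -> z, t -> d / _ Z: fires at position(s) 4: louzgeivrtani
3. e -> o, i -> u / B C0 _: fires at position(s) 6, 13: louzgoivrtanu
4. s -> z, t -> d / V _ V: no change
surface: louzgoivrtanu


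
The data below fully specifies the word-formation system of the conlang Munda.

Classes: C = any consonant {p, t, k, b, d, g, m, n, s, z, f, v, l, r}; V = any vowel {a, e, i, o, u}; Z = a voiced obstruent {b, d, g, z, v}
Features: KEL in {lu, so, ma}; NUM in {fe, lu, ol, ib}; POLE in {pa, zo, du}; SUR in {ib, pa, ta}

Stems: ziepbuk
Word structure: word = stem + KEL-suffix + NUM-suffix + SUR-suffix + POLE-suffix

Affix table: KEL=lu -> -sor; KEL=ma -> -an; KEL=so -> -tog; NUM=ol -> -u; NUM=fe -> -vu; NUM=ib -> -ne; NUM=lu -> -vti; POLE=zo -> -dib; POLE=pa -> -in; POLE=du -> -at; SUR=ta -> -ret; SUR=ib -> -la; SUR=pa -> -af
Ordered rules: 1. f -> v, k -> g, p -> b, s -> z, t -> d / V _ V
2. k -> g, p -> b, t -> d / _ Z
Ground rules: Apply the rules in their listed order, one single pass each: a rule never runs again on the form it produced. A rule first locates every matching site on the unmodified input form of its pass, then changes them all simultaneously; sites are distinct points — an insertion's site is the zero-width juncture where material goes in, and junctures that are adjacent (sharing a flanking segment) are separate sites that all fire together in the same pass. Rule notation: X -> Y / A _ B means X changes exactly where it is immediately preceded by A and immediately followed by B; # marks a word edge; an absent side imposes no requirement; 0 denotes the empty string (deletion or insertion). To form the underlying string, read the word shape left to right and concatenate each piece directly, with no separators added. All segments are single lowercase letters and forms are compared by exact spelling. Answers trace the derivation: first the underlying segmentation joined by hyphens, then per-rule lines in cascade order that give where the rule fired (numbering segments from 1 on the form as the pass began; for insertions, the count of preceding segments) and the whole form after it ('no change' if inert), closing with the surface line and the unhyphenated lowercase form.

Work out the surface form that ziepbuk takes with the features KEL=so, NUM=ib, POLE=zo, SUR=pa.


underlying: ziepbuk-tog-ne-af-dib
1. f -> v, k -> g, p -> b, s -> z, t -> d / V _ V: no change
2. k -> g, p -> b, t -> d / _ Z: fires at position(s) 4: ziebbuktogneafdib
surface: ziebbuktogneafdib


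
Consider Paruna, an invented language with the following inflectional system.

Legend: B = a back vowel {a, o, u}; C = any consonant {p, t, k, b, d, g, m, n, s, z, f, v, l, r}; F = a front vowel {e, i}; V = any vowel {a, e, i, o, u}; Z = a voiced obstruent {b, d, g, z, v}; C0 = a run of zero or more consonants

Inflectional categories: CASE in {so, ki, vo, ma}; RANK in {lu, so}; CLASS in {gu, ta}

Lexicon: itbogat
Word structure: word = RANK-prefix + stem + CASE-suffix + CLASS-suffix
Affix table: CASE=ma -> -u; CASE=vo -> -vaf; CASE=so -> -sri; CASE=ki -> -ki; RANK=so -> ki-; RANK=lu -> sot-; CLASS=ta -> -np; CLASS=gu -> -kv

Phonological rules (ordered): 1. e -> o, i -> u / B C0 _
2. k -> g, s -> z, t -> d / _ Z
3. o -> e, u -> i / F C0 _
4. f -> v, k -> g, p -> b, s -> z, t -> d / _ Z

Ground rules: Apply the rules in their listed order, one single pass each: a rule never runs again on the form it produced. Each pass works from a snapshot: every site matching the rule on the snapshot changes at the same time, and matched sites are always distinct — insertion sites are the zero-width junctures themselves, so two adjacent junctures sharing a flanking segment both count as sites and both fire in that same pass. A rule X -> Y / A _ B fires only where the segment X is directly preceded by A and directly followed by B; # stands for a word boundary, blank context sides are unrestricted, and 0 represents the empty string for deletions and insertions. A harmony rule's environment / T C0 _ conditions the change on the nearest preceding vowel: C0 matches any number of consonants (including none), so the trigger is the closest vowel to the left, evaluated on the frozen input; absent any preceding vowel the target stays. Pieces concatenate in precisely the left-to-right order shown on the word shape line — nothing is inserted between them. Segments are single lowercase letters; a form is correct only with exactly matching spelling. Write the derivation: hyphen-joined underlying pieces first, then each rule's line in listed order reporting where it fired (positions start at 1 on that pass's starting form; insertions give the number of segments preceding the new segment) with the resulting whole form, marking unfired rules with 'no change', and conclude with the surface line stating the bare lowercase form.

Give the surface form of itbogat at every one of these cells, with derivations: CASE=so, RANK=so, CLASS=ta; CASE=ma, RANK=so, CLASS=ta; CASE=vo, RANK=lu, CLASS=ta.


cell CASE=so, RANK=so, CLASS=ta:
underlying: ki-itbogat-sri-np
1. e -> o, i -> u / B C0 _: fires at position(s) 12: kiitbogatsrunp
2. k -> g, s -> z, t -> d / _ Z: fires at position(s) 4: kiidbogatsrunp
3. o -> e, u -> i / F C0 _: fires at position(s) 6: kiidbegatsrunp
4. f -> v, k -> g, p -> b, s -> z, t -> d / _ Z: no change
surface: kiidbegatsrunp

cell CASE=ma, RANK=so, CLASS=ta:
underlying: ki-itbogat-u-np
1. e -> o, i -> u / B C0 _: no change
2. k -> g, s -> z, t -> d / _ Z: fires at position(s) 4: kiidbogatunp
3. o -> e, u -> i / F C0 _: fires at position(s) 6: kiidbegatunp
4. f -> v, k -> g, p -> b, s -> z, t -> d / _ Z: no change
surface: kiidbegatunp

cell CASE=vo, RANK=lu, CLASS=ta:
underlying: sot-itbogat-vaf-np
1. e -> o, i -> u / B C0 _: fires at position(s) 4: sotutbogatvafnp
2. k -> g, s -> z, t -> d / _ Z: fires at position(s) 5, 10: sotudbogadvafnp
3. o -> e, u -> i / F C0 _: no change
4. f -> v, k -> g, p -> b, s -> z, t -> d / _ Z: no change
surface: sotudbogadvafnp


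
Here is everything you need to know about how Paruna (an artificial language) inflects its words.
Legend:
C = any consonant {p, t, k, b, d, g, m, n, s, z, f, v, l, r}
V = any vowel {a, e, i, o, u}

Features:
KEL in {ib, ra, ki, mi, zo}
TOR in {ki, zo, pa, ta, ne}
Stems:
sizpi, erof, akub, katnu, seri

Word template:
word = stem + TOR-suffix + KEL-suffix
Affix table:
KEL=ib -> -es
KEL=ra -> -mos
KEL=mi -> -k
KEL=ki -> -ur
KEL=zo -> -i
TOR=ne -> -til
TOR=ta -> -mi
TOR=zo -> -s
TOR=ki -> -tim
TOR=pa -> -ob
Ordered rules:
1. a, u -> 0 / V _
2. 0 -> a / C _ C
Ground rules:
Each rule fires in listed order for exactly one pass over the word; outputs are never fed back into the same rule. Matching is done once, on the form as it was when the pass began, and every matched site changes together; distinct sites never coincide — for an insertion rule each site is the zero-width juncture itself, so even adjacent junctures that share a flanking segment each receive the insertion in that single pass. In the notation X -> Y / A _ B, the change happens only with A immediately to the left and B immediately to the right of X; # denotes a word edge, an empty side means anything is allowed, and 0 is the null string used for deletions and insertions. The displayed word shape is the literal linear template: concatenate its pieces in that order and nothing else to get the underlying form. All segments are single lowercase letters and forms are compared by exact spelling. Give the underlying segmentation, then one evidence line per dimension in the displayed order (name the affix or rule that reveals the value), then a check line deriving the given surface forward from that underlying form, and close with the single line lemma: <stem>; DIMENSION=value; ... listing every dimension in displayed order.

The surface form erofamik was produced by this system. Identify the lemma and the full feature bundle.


underlying: erof-mi-k
KEL=mi - signalled by the affix -k
TOR=ta - signalled by the affix -mi
check: erofmik -> erofmik -> erofamik
lemma: erof; KEL=mi; TOR=ta


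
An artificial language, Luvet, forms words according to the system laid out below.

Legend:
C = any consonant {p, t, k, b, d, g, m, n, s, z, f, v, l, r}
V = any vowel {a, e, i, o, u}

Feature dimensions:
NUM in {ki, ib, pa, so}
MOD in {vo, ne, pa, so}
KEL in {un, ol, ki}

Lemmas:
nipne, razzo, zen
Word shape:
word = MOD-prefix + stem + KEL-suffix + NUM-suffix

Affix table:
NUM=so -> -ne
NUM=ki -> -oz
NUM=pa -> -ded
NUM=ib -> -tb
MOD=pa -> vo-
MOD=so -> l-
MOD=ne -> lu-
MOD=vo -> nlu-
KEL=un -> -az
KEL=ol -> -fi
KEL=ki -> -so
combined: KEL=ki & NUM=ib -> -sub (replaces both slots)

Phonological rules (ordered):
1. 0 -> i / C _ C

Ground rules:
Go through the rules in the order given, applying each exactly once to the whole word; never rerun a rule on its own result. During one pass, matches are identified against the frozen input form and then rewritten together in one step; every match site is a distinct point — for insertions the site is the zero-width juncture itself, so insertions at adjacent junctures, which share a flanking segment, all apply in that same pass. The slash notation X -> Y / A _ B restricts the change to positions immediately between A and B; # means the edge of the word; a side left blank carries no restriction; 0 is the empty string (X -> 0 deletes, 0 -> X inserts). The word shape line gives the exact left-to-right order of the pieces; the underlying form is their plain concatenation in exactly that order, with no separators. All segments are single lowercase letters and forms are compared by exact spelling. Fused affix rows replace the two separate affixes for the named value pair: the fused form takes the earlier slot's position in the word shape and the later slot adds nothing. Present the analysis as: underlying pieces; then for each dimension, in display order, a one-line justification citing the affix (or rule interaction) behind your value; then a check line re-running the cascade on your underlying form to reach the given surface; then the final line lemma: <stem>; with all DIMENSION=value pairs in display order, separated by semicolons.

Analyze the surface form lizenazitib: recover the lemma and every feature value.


underlying: l-zen-az-tb
NUM=ib - signalled by the affix -tb
MOD=so - signalled by the affix l-
KEL=un - signalled by the affix -az
check: lzenaztb -> lizenazitib
lemma: zen; NUM=ib; MOD=so; KEL=un


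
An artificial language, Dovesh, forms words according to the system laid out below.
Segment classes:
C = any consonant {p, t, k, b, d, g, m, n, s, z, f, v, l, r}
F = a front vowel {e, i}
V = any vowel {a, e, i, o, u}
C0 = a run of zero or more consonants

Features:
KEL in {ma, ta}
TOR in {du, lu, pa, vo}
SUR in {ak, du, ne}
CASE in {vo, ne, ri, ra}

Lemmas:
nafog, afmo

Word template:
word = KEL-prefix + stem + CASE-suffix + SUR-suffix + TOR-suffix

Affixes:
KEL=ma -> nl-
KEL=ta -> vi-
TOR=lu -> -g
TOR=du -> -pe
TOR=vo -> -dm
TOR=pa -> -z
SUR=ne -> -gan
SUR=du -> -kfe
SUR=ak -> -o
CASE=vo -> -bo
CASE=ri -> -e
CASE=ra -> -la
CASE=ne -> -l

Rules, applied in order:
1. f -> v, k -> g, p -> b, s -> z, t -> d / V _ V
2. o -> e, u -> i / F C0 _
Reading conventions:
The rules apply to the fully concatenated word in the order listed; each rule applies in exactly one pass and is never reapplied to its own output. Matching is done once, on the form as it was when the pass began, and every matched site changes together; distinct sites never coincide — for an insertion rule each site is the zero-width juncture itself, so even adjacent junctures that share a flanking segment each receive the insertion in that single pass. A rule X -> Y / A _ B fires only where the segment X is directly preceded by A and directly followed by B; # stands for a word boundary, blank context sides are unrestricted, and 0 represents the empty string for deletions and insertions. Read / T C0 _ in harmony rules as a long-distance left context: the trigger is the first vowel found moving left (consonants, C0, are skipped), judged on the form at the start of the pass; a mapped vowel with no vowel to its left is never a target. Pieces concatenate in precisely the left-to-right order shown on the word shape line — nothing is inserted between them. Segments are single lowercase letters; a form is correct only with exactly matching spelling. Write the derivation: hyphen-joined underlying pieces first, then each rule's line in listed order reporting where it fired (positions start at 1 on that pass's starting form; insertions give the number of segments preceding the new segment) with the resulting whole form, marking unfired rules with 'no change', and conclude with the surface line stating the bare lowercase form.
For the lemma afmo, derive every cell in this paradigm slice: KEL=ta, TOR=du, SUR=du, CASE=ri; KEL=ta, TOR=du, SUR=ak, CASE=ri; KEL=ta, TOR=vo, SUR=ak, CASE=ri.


cell KEL=ta, TOR=du, SUR=du, CASE=ri:
underlying: vi-afmo-e-kfe-pe
1. f -> v, k -> g, p -> b, s -> z, t -> d / V _ V: fires at position(s) 11: viafmoekfebe
2. o -> e, u -> i / F C0 _: no change
surface: viafmoekfebe

cell KEL=ta, TOR=du, SUR=ak, CASE=ri:
underlying: vi-afmo-e-o-pe
1. f -> v, k -> g, p -> b, s -> z, t -> d / V _ V: fires at position(s) 9: viafmoeobe
2. o -> e, u -> i / F C0 _: fires at position(s) 8: viafmoeebe
surface: viafmoeebe

cell KEL=ta, TOR=vo, SUR=ak, CASE=ri:
underlying: vi-afmo-e-o-dm
1. f -> v, k -> g, p -> b, s -> z, t -> d / V _ V: no change
2. o -> e, u -> i / F C0 _: fires at position(s) 8: viafmoeedm
surface: viafmoeedm


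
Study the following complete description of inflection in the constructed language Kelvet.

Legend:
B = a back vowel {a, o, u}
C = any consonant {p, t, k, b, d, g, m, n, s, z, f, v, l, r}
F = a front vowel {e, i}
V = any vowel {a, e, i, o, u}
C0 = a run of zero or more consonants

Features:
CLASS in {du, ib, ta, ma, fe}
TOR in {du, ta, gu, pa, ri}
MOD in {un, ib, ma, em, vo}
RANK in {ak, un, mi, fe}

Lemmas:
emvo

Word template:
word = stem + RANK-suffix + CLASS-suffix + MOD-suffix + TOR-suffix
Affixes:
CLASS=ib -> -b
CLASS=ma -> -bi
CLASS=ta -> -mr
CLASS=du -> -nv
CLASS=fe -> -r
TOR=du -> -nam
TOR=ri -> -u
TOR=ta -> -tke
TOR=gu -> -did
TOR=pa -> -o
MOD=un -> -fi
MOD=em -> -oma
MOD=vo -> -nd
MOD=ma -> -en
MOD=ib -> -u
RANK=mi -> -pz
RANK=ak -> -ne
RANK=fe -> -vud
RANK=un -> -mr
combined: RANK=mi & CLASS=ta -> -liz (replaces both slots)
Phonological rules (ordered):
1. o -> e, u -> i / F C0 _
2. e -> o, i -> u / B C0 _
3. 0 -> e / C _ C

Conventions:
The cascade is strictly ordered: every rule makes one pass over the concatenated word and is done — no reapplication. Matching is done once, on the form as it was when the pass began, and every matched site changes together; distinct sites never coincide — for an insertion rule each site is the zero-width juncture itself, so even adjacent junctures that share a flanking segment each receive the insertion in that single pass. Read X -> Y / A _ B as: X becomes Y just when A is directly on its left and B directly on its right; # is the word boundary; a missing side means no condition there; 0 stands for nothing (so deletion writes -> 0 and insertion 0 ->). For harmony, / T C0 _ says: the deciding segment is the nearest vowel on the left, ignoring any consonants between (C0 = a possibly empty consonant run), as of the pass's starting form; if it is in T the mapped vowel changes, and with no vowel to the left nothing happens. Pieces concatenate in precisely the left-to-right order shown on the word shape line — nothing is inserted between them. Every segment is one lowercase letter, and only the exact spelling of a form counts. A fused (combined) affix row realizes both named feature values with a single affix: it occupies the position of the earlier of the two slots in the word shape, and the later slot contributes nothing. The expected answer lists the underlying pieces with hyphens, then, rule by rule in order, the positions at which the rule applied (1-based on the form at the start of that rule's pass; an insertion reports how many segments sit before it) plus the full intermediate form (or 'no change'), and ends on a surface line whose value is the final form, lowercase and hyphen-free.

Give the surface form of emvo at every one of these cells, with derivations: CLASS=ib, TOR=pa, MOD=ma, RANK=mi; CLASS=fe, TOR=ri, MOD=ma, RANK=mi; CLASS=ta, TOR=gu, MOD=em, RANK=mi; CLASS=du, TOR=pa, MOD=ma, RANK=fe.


cell CLASS=ib, TOR=pa, MOD=ma, RANK=mi:
underlying: emvo-pz-b-en-o
1. o -> e, u -> i / F C0 _: fires at position(s) 4, 10: emvepzbene
2. e -> o, i -> u / B C0 _: no change
3. 0 -> e / C _ C: inserts after position(s) 2, 5, 6: emevepezebene
surface: emevepezebene

cell CLASS=fe, TOR=ri, MOD=ma, RANK=mi:
underlying: emvo-pz-r-en-u
1. o -> e, u -> i / F C0 _: fires at position(s) 4, 10: emvepzreni
2. e -> o, i -> u / B C0 _: no change
3. 0 -> e / C _ C: inserts after position(s) 2, 5, 6: emevepezereni
surface: emevepezereni

cell CLASS=ta, TOR=gu, MOD=em, RANK=mi:
underlying: emvo-liz-oma-did
1. o -> e, u -> i / F C0 _: fires at position(s) 4, 8: emvelizemadid
2. e -> o, i -> u / B C0 _: fires at position(s) 12: emvelizemadud
3. 0 -> e / C _ C: inserts after position(s) 2: emevelizemadud
surface: emevelizemadud

cell CLASS=du, TOR=pa, MOD=ma, RANK=fe:
underlying: emvo-vud-nv-en-o
1. o -> e, u -> i / F C0 _: fires at position(s) 4, 12: emvevudnvene
2. e -> o, i -> u / B C0 _: fires at position(s) 10: emvevudnvone
3. 0 -> e / C _ C: inserts after position(s) 2, 7, 8: emevevudenevone
surface: emevevudenevone
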